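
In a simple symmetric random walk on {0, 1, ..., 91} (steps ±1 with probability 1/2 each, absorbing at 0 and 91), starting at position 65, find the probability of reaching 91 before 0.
P(hit 91 before 0) = 65/91 = 5/7

Let u_k = P(hit 91 before 0 | start at k). Then u_0 = 0, u_91 = 1, and u_k = u_{k-1}/2 + u_{k+1}/2 for 1 ≤ k ≤ 90. This harmonic recurrence is solved by u_k = k/91, giving u_65 = 65/91 = 5/7.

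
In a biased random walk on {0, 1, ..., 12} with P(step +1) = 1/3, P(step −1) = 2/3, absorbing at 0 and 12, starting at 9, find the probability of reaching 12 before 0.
P(hit 12 before 0) = (1 − (2)^9) / (1 − (2)^12) = 73/585

Let u_k denote P(reach 12 before 0 | start at k). Boundary: u_0 = 0, u_12 = 1. Recurrence: u_k = 1/3·u_{k+1} + 2/3·u_{k-1} for 1 ≤ k ≤ 11. Try u_k = A + B·r^k with r = q/p = (2/3)/(1/3) = 2. Substitution satisfies the recurrence; boundary conditions give:
  u_k = (1 − r^k) / (1 − r^N) = (1 − (2)^9) / (1 − (2)^12) = 73/585.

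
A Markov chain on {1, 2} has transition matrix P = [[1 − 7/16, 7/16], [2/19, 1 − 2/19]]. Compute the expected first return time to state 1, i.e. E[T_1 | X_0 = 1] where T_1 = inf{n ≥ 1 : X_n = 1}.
E[T_1 | X_0 = 1] = 1/π_1 = 165/32

For an irreducible recurrent Markov chain with stationary distribution π, E[T_i | X_0 = i] = 1/π_i (Kac's formula). Here π_1 = (2/19)/(7/16 + 2/19) = (2/19)/(165/304) = 32/165, so E[T_1 | X_0 = 1] = 1/π_1 = (7/16 + 2/19)/(2/19) = (165/304)/(2/19) = 165/32.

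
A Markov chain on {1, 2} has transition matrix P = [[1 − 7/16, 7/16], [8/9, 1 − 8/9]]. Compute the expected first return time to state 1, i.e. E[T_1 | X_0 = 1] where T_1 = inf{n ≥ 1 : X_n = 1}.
E[T_1 | X_0 = 1] = 1/π_1 = 191/128

For an irreducible recurrent Markov chain with stationary distribution π, E[T_i | X_0 = i] = 1/π_i (Kac's formula). Here π_1 = (8/9)/(7/16 + 8/9) = (8/9)/(191/144) = 128/191, so E[T_1 | X_0 = 1] = 1/π_1 = (7/16 + 8/9)/(8/9) = (191/144)/(8/9) = 191/128.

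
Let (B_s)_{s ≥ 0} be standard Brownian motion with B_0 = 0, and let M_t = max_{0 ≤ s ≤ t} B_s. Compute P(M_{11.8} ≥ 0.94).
P(M_{11.8} ≥ 0.94) = 2·P(B_{11.8} ≥ 0.94) = 2(1 − Φ(0.94/√11.8)) ≈ 0.7844

By the reflection principle for Brownian motion, P(M_t ≥ a) = 2 · P(B_t ≥ a) for a ≥ 0. Since B_t ~ N(0, t), P(B_t ≥ 0.94) = 1 − Φ(0.94/√t) = 1 − Φ(0.94/√11.8) = 1 − Φ(0.2736). So
  P(M_{11.8} ≥ 0.94) = 2(1 − Φ(0.2736)) ≈ 0.7844.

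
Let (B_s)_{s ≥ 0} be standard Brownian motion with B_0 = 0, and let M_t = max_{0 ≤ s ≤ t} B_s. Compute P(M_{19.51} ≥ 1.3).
P(M_{19.51} ≥ 1.3) = 2·P(B_{19.51} ≥ 1.3) = 2(1 − Φ(1.3/√19.51)) ≈ 0.7685

By the reflection principle for Brownian motion, P(M_t ≥ a) = 2 · P(B_t ≥ a) for a ≥ 0. Since B_t ~ N(0, t), P(B_t ≥ 1.3) = 1 − Φ(1.3/√t) = 1 − Φ(1.3/√19.51) = 1 − Φ(0.2943). So
  P(M_{19.51} ≥ 1.3) = 2(1 − Φ(0.2943)) ≈ 0.7685.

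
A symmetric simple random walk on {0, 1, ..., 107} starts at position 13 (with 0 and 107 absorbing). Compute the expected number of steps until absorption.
E[τ | X_0 = 13] = 1222

Let v_k = E[τ | X_0 = k]. Boundary: v_0 = v_107 = 0. Recurrence: v_k = 1 + (v_{k-1} + v_{k+1})/2 for 1 ≤ k ≤ 106. The particular solution to v_k − (v_{k-1} + v_{k+1})/2 = 1 is v_k = −k^2. Adding homogeneous solution A + B k and matching boundaries gives v_k = k (107 − k). Substituting k = 13: v_13 = 13 · 94 = 1222.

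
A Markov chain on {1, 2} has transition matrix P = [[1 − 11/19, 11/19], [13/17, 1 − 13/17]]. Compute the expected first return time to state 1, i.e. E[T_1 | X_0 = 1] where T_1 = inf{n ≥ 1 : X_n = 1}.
E[T_1 | X_0 = 1] = 1/π_1 = 434/247

For an irreducible recurrent Markov chain with stationary distribution π, E[T_i | X_0 = i] = 1/π_i (Kac's formula). Here π_1 = (13/17)/(11/19 + 13/17) = (13/17)/(434/323) = 247/434, so E[T_1 | X_0 = 1] = 1/π_1 = (11/19 + 13/17)/(13/17) = (434/323)/(13/17) = 434/247.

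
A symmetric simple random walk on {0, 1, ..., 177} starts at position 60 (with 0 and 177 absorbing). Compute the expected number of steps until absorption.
E[τ | X_0 = 60] = 7020

Let v_k = E[τ | X_0 = k]. Boundary: v_0 = v_177 = 0. Recurrence: v_k = 1 + (v_{k-1} + v_{k+1})/2 for 1 ≤ k ≤ 176. The particular solution to v_k − (v_{k-1} + v_{k+1})/2 = 1 is v_k = −k^2. Adding homogeneous solution A + B k and matching boundaries gives v_k = k (177 − k). Substituting k = 60: v_60 = 60 · 117 = 7020.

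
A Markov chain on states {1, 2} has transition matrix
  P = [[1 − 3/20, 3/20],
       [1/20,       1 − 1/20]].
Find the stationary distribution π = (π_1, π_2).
π_1 = 1/4, π_2 = 3/4

Solve πP = π with π_1 + π_2 = 1. From πP = π: π_1 · (1 − 3/20) + π_2 · 1/20 = π_1 ⇒ π_2 · 1/20 = π_1 · 3/20 ⇒ π_2/π_1 = (3/20)/(1/20) = 3. Together with π_1 + π_2 = 1:
  π_1 = (1/20)/(3/20 + 1/20) = (1/20)/(1/5) = 1/4,
  π_2 = (3/20)/(3/20 + 1/20) = (3/20)/(1/5) = 3/4.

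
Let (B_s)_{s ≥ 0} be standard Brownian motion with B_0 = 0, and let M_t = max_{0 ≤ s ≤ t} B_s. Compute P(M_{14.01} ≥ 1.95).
P(M_{14.01} ≥ 1.95) = 2·P(B_{14.01} ≥ 1.95) = 2(1 − Φ(1.95/√14.01)) ≈ 0.6024

By the reflection principle for Brownian motion, P(M_t ≥ a) = 2 · P(B_t ≥ a) for a ≥ 0. Since B_t ~ N(0, t), P(B_t ≥ 1.95) = 1 − Φ(1.95/√t) = 1 − Φ(1.95/√14.01) = 1 − Φ(0.5210). So
  P(M_{14.01} ≥ 1.95) = 2(1 − Φ(0.5210)) ≈ 0.6024.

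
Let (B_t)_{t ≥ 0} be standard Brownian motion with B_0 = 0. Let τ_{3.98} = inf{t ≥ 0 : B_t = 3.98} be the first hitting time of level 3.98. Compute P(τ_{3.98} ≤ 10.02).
P(τ_{3.98} ≤ 10.02) = 2(1 − Φ(3.98/√10.02)) = 2(1 − Φ(1.2573)) ≈ 0.2086

By the reflection principle for standard BM, P(τ_b ≤ t) = 2 · P(B_t ≥ b). Since B_t ~ N(0, t), P(B_t ≥ 3.98) = 1 − Φ(3.98/√t) = 1 − Φ(3.98/√10.02) = 1 − Φ(1.2573) ≈ 0.10432. Doubling: P(τ_{3.98} ≤ 10.02) ≈ 2 · 0.10432 = 0.20864 ≈ 0.2086.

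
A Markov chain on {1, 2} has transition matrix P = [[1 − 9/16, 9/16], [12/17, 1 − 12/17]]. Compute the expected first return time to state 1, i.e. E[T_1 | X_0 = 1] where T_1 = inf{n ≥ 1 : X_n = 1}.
E[T_1 | X_0 = 1] = 1/π_1 = 115/64

For an irreducible recurrent Markov chain with stationary distribution π, E[T_i | X_0 = i] = 1/π_i (Kac's formula). Here π_1 = (12/17)/(9/16 + 12/17) = (12/17)/(345/272) = 64/115, so E[T_1 | X_0 = 1] = 1/π_1 = (9/16 + 12/17)/(12/17) = (345/272)/(12/17) = 115/64.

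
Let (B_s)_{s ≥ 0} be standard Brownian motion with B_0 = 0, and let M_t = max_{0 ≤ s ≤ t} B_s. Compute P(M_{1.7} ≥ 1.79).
P(M_{1.7} ≥ 1.79) = 2·P(B_{1.7} ≥ 1.79) = 2(1 − Φ(1.79/√1.7)) ≈ 0.1698

By the reflection principle for Brownian motion, P(M_t ≥ a) = 2 · P(B_t ≥ a) for a ≥ 0. Since B_t ~ N(0, t), P(B_t ≥ 1.79) = 1 − Φ(1.79/√t) = 1 − Φ(1.79/√1.7) = 1 − Φ(1.3729). So
  P(M_{1.7} ≥ 1.79) = 2(1 − Φ(1.3729)) ≈ 0.1698.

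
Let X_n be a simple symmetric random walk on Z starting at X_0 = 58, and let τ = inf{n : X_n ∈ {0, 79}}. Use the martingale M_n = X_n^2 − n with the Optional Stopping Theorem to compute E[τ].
E[τ] = 1218

M_n = X_n^2 − n is a martingale (since E[X_{n+1}^2 | F_n] = X_n^2 + 1). By OST (τ has finite mean in a bounded region), E[M_τ] = E[M_0] = X_0^2 − 0 = 58^2 = 3364. Also E[M_τ] = E[X_τ^2] − E[τ]. The walk exits at 0 or 79, with P(hit 79 first) = 58/79, so E[X_τ^2] = 79^2 · 58/79 + 0 = 4582. Thus E[τ] = E[X_τ^2] − E[M_τ] = 4582 − 3364 = 1218 = 58(79 − 58) = 1218.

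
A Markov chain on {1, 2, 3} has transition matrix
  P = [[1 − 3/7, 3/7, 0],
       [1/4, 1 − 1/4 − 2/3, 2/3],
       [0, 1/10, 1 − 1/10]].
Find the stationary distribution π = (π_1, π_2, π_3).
π = (7/99, 4/33, 80/99)

This is a birth-death chain on three states, which satisfies detailed balance: π_1 · P_{12} = π_2 · P_{21} and π_2 · P_{23} = π_3 · P_{32}.
From π_1 · 3/7 = π_2 · 1/4: π_2/π_1 = (3/7)/(1/4) = 12/7.
From π_2 · 2/3 = π_3 · 1/10: π_3/π_2 = (2/3)/(1/10) = 20/3.
Take π_1 proportional to 1; then unnormalized π = (1, 12/7, 80/7). Normalize by dividing by the sum 99/7:
  π = (7/99, 4/33, 80/99).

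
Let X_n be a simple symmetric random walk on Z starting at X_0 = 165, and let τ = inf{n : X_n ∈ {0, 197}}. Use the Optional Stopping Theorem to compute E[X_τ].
E[X_τ] = 165

X_n is a martingale and τ is a bounded-mean stopping time (indeed τ is finite a.s. with bounded expectation since the walk is in a bounded region). By the OST, E[X_τ] = E[X_0] = 165. Equivalently: E[X_τ] = 197 · P(hit 197 first) + 0 · P(hit 0 first) = 197 · (165/197) = 165.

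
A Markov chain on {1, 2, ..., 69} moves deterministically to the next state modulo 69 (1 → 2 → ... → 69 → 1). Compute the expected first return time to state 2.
E[T_2 | X_0 = 2] = 69

The chain cycles deterministically, so starting at state 2 it returns in exactly 69 steps. Equivalently, the stationary distribution is uniform π_j = 1/69 for every state j, so by Kac's formula E[T_2] = 1/π_2 = 69.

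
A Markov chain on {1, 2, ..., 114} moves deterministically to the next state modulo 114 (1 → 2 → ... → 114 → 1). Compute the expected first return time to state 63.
E[T_63 | X_0 = 63] = 114

The chain cycles deterministically, so starting at state 63 it returns in exactly 114 steps. Equivalently, the stationary distribution is uniform π_j = 1/114 for every state j, so by Kac's formula E[T_63] = 1/π_63 = 114.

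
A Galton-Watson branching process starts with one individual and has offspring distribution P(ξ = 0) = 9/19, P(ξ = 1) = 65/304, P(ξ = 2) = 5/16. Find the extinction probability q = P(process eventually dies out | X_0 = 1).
q = 1

Mean offspring μ = 0·9/19 + 1·65/304 + 2·5/16 = 255/304 ≤ 1. For μ ≤ 1 with offspring not concentrated at 1, the Galton-Watson process goes extinct almost surely, so q = 1.
(Algebraic check: The pgf is f(s) = 9/19 + 65/304·s + 5/16·s². The extinction probability q is the smallest fixed point of f in [0, 1]. Setting s = f(s):
  5/16·s² + (65/304 − 1)·s + 9/19 = 0
  5/16·s² − (9/19 + 5/16)·s + 9/19 = 0
which factors as (s − 1)·(5/16·s − 9/19) = 0, giving roots s = 1 and s = (9/19)/(5/16) = 144/95. Since 144/95 ≥ 1, the smallest root in [0, 1] is s = 1.)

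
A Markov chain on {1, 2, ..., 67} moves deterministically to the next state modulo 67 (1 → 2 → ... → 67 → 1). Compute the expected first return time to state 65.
E[T_65 | X_0 = 65] = 67

The chain cycles deterministically, so starting at state 65 it returns in exactly 67 steps. Equivalently, the stationary distribution is uniform π_j = 1/67 for every state j, so by Kac's formula E[T_65] = 1/π_65 = 67.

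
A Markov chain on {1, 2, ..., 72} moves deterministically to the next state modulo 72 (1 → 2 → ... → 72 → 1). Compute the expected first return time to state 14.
E[T_14 | X_0 = 14] = 72

The chain cycles deterministically, so starting at state 14 it returns in exactly 72 steps. Equivalently, the stationary distribution is uniform π_j = 1/72 for every state j, so by Kac's formula E[T_14] = 1/π_14 = 72.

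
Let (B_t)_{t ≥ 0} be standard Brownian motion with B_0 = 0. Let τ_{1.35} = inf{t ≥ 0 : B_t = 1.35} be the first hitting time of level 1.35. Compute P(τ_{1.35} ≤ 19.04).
P(τ_{1.35} ≤ 19.04) = 2(1 − Φ(1.35/√19.04)) = 2(1 − Φ(0.3094)) ≈ 0.7570

By the reflection principle for standard BM, P(τ_b ≤ t) = 2 · P(B_t ≥ b). Since B_t ~ N(0, t), P(B_t ≥ 1.35) = 1 − Φ(1.35/√t) = 1 − Φ(1.35/√19.04) = 1 − Φ(0.3094) ≈ 0.37851. Doubling: P(τ_{1.35} ≤ 19.04) ≈ 2 · 0.37851 = 0.75702 ≈ 0.7570.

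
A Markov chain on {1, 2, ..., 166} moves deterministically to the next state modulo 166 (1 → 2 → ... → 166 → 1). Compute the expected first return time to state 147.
E[T_147 | X_0 = 147] = 166

The chain cycles deterministically, so starting at state 147 it returns in exactly 166 steps. Equivalently, the stationary distribution is uniform π_j = 1/166 for every state j, so by Kac's formula E[T_147] = 1/π_147 = 166.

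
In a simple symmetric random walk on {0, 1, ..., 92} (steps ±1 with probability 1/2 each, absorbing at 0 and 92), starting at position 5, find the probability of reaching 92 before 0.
P(hit 92 before 0) = 5/92

Let u_k = P(hit 92 before 0 | start at k). Then u_0 = 0, u_92 = 1, and u_k = u_{k-1}/2 + u_{k+1}/2 for 1 ≤ k ≤ 91. This harmonic recurrence is solved by u_k = k/92, giving u_5 = 5/92.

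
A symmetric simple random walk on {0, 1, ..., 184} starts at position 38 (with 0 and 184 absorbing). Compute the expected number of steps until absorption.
E[τ | X_0 = 38] = 5548

Let v_k = E[τ | X_0 = k]. Boundary: v_0 = v_184 = 0. Recurrence: v_k = 1 + (v_{k-1} + v_{k+1})/2 for 1 ≤ k ≤ 183. The particular solution to v_k − (v_{k-1} + v_{k+1})/2 = 1 is v_k = −k^2. Adding homogeneous solution A + B k and matching boundaries gives v_k = k (184 − k). Substituting k = 38: v_38 = 38 · 146 = 5548.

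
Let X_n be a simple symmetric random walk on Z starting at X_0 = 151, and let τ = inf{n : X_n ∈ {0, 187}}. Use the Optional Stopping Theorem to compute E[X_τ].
E[X_τ] = 151

X_n is a martingale and τ is a bounded-mean stopping time (indeed τ is finite a.s. with bounded expectation since the walk is in a bounded region). By the OST, E[X_τ] = E[X_0] = 151. Equivalently: E[X_τ] = 187 · P(hit 187 first) + 0 · P(hit 0 first) = 187 · (151/187) = 151.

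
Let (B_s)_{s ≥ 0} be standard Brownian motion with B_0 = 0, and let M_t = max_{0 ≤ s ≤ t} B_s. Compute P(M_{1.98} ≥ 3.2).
P(M_{1.98} ≥ 3.2) = 2·P(B_{1.98} ≥ 3.2) = 2(1 − Φ(3.2/√1.98)) ≈ 0.0230

By the reflection principle for Brownian motion, P(M_t ≥ a) = 2 · P(B_t ≥ a) for a ≥ 0. Since B_t ~ N(0, t), P(B_t ≥ 3.2) = 1 − Φ(3.2/√t) = 1 − Φ(3.2/√1.98) = 1 − Φ(2.2741). So
  P(M_{1.98} ≥ 3.2) = 2(1 − Φ(2.2741)) ≈ 0.0230.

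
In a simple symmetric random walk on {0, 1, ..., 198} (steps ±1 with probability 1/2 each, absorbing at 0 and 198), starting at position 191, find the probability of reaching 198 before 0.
P(hit 198 before 0) = 191/198

Let u_k = P(hit 198 before 0 | start at k). Then u_0 = 0, u_198 = 1, and u_k = u_{k-1}/2 + u_{k+1}/2 for 1 ≤ k ≤ 197. This harmonic recurrence is solved by u_k = k/198, giving u_191 = 191/198.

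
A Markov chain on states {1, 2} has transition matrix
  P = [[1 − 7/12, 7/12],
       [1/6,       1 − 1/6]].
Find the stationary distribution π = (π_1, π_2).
π_1 = 2/9, π_2 = 7/9

Solve πP = π with π_1 + π_2 = 1. From πP = π: π_1 · (1 − 7/12) + π_2 · 1/6 = π_1 ⇒ π_2 · 1/6 = π_1 · 7/12 ⇒ π_2/π_1 = (7/12)/(1/6) = 7/2. Together with π_1 + π_2 = 1:
  π_1 = (1/6)/(7/12 + 1/6) = (1/6)/(3/4) = 2/9,
  π_2 = (7/12)/(7/12 + 1/6) = (7/12)/(3/4) = 7/9.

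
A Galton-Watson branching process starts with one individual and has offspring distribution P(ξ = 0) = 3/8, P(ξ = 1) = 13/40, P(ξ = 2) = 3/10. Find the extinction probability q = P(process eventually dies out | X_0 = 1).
q = 1

Mean offspring μ = 0·3/8 + 1·13/40 + 2·3/10 = 37/40 ≤ 1. For μ ≤ 1 with offspring not concentrated at 1, the Galton-Watson process goes extinct almost surely, so q = 1.
(Algebraic check: The pgf is f(s) = 3/8 + 13/40·s + 3/10·s². The extinction probability q is the smallest fixed point of f in [0, 1]. Setting s = f(s):
  3/10·s² + (13/40 − 1)·s + 3/8 = 0
  3/10·s² − (3/8 + 3/10)·s + 3/8 = 0
which factors as (s − 1)·(3/10·s − 3/8) = 0, giving roots s = 1 and s = (3/8)/(3/10) = 5/4. Since 5/4 ≥ 1, the smallest root in [0, 1] is s = 1.)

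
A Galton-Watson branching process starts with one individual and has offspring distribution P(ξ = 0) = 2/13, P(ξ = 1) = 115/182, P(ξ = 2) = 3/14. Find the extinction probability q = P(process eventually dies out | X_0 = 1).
q = 28/39

The pgf is f(s) = 2/13 + 115/182·s + 3/14·s². The extinction probability q is the smallest fixed point of f in [0, 1]. Setting s = f(s):
  3/14·s² + (115/182 − 1)·s + 2/13 = 0
  3/14·s² − (2/13 + 3/14)·s + 2/13 = 0
which factors as (s − 1)·(3/14·s − 2/13) = 0, giving roots s = 1 and s = (2/13)/(3/14) = 28/39.
Mean offspring μ = 115/182 + 2·3/14 = 193/182 > 1 (supercritical), so q < 1. The extinction probability is the smaller root: q = (2/13)/(3/14) = 28/39.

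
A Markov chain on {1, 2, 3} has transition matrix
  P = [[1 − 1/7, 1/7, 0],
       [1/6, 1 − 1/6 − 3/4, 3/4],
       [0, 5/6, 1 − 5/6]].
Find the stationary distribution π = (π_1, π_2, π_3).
π = (35/92, 15/46, 27/92)

This is a birth-death chain on three states, which satisfies detailed balance: π_1 · P_{12} = π_2 · P_{21} and π_2 · P_{23} = π_3 · P_{32}.
From π_1 · 1/7 = π_2 · 1/6: π_2/π_1 = (1/7)/(1/6) = 6/7.
From π_2 · 3/4 = π_3 · 5/6: π_3/π_2 = (3/4)/(5/6) = 9/10.
Take π_1 proportional to 1; then unnormalized π = (1, 6/7, 27/35). Normalize by dividing by the sum 92/35:
  π = (35/92, 15/46, 27/92).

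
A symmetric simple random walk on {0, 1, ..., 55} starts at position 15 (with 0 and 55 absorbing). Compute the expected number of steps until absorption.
E[τ | X_0 = 15] = 600

Let v_k = E[τ | X_0 = k]. Boundary: v_0 = v_55 = 0. Recurrence: v_k = 1 + (v_{k-1} + v_{k+1})/2 for 1 ≤ k ≤ 54. The particular solution to v_k − (v_{k-1} + v_{k+1})/2 = 1 is v_k = −k^2. Adding homogeneous solution A + B k and matching boundaries gives v_k = k (55 − k). Substituting k = 15: v_15 = 15 · 40 = 600.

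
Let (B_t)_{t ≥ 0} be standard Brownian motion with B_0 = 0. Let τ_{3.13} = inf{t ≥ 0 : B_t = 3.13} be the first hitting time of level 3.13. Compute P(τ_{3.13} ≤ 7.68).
P(τ_{3.13} ≤ 7.68) = 2(1 − Φ(3.13/√7.68)) = 2(1 − Φ(1.1294)) ≈ 0.2587

By the reflection principle for standard BM, P(τ_b ≤ t) = 2 · P(B_t ≥ b). Since B_t ~ N(0, t), P(B_t ≥ 3.13) = 1 − Φ(3.13/√t) = 1 − Φ(3.13/√7.68) = 1 − Φ(1.1294) ≈ 0.12936. Doubling: P(τ_{3.13} ≤ 7.68) ≈ 2 · 0.12936 = 0.25872 ≈ 0.2587.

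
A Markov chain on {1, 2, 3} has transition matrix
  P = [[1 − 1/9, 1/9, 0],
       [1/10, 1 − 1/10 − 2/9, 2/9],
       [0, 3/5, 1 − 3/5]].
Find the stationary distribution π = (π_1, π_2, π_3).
π = (243/613, 270/613, 100/613)

This is a birth-death chain on three states, which satisfies detailed balance: π_1 · P_{12} = π_2 · P_{21} and π_2 · P_{23} = π_3 · P_{32}.
From π_1 · 1/9 = π_2 · 1/10: π_2/π_1 = (1/9)/(1/10) = 10/9.
From π_2 · 2/9 = π_3 · 3/5: π_3/π_2 = (2/9)/(3/5) = 10/27.
Take π_1 proportional to 1; then unnormalized π = (1, 10/9, 100/243). Normalize by dividing by the sum 613/243:
  π = (243/613, 270/613, 100/613).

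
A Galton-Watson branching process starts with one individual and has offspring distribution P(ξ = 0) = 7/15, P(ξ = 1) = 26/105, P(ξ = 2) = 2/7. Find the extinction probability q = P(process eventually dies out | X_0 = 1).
q = 1

Mean offspring μ = 0·7/15 + 1·26/105 + 2·2/7 = 86/105 ≤ 1. For μ ≤ 1 with offspring not concentrated at 1, the Galton-Watson process goes extinct almost surely, so q = 1.
(Algebraic check: The pgf is f(s) = 7/15 + 26/105·s + 2/7·s². The extinction probability q is the smallest fixed point of f in [0, 1]. Setting s = f(s):
  2/7·s² + (26/105 − 1)·s + 7/15 = 0
  2/7·s² − (7/15 + 2/7)·s + 7/15 = 0
which factors as (s − 1)·(2/7·s − 7/15) = 0, giving roots s = 1 and s = (7/15)/(2/7) = 49/30. Since 49/30 ≥ 1, the smallest root in [0, 1] is s = 1.)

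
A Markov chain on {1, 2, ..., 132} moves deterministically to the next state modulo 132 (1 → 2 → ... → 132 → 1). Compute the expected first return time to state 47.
E[T_47 | X_0 = 47] = 132

The chain cycles deterministically, so starting at state 47 it returns in exactly 132 steps. Equivalently, the stationary distribution is uniform π_j = 1/132 for every state j, so by Kac's formula E[T_47] = 1/π_47 = 132.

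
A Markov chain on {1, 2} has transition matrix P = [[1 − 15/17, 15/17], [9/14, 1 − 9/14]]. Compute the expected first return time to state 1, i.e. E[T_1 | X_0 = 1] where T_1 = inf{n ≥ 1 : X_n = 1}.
E[T_1 | X_0 = 1] = 1/π_1 = 121/51

For an irreducible recurrent Markov chain with stationary distribution π, E[T_i | X_0 = i] = 1/π_i (Kac's formula). Here π_1 = (9/14)/(15/17 + 9/14) = (9/14)/(363/238) = 51/121, so E[T_1 | X_0 = 1] = 1/π_1 = (15/17 + 9/14)/(9/14) = (363/238)/(9/14) = 121/51.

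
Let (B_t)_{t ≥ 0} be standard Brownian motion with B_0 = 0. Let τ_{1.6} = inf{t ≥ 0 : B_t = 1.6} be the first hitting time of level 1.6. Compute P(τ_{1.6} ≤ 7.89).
P(τ_{1.6} ≤ 7.89) = 2(1 − Φ(1.6/√7.89)) = 2(1 − Φ(0.5696)) ≈ 0.5689

By the reflection principle for standard BM, P(τ_b ≤ t) = 2 · P(B_t ≥ b). Since B_t ~ N(0, t), P(B_t ≥ 1.6) = 1 − Φ(1.6/√t) = 1 − Φ(1.6/√7.89) = 1 − Φ(0.5696) ≈ 0.28447. Doubling: P(τ_{1.6} ≤ 7.89) ≈ 2 · 0.28447 = 0.56894 ≈ 0.5689.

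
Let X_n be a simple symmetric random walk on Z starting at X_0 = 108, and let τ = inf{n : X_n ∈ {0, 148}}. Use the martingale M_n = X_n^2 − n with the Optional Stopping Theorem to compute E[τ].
E[τ] = 4320

M_n = X_n^2 − n is a martingale (since E[X_{n+1}^2 | F_n] = X_n^2 + 1). By OST (τ has finite mean in a bounded region), E[M_τ] = E[M_0] = X_0^2 − 0 = 108^2 = 11664. Also E[M_τ] = E[X_τ^2] − E[τ]. The walk exits at 0 or 148, with P(hit 148 first) = 108/148, so E[X_τ^2] = 148^2 · 108/148 + 0 = 15984. Thus E[τ] = E[X_τ^2] − E[M_τ] = 15984 − 11664 = 4320 = 108(148 − 108) = 4320.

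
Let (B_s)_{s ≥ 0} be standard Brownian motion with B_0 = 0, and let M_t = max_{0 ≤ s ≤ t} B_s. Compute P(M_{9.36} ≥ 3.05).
P(M_{9.36} ≥ 3.05) = 2·P(B_{9.36} ≥ 3.05) = 2(1 − Φ(3.05/√9.36)) ≈ 0.3188

By the reflection principle for Brownian motion, P(M_t ≥ a) = 2 · P(B_t ≥ a) for a ≥ 0. Since B_t ~ N(0, t), P(B_t ≥ 3.05) = 1 − Φ(3.05/√t) = 1 − Φ(3.05/√9.36) = 1 − Φ(0.9969). So
  P(M_{9.36} ≥ 3.05) = 2(1 − Φ(0.9969)) ≈ 0.3188.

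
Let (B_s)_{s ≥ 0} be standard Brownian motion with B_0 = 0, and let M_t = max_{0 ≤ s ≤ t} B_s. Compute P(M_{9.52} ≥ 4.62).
P(M_{9.52} ≥ 4.62) = 2·P(B_{9.52} ≥ 4.62) = 2(1 − Φ(4.62/√9.52)) ≈ 0.1343

By the reflection principle for Brownian motion, P(M_t ≥ a) = 2 · P(B_t ≥ a) for a ≥ 0. Since B_t ~ N(0, t), P(B_t ≥ 4.62) = 1 − Φ(4.62/√t) = 1 − Φ(4.62/√9.52) = 1 − Φ(1.4974). So
  P(M_{9.52} ≥ 4.62) = 2(1 − Φ(1.4974)) ≈ 0.1343.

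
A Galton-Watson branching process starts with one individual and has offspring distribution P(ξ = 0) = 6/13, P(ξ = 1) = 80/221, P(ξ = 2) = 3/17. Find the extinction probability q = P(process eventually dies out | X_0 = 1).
q = 1

Mean offspring μ = 0·6/13 + 1·80/221 + 2·3/17 = 158/221 ≤ 1. For μ ≤ 1 with offspring not concentrated at 1, the Galton-Watson process goes extinct almost surely, so q = 1.
(Algebraic check: The pgf is f(s) = 6/13 + 80/221·s + 3/17·s². The extinction probability q is the smallest fixed point of f in [0, 1]. Setting s = f(s):
  3/17·s² + (80/221 − 1)·s + 6/13 = 0
  3/17·s² − (6/13 + 3/17)·s + 6/13 = 0
which factors as (s − 1)·(3/17·s − 6/13) = 0, giving roots s = 1 and s = (6/13)/(3/17) = 34/13. Since 34/13 ≥ 1, the smallest root in [0, 1] is s = 1.)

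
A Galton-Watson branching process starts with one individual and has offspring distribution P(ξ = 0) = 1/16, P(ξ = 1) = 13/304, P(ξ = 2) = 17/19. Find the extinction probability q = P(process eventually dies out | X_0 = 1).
q = 19/272

The pgf is f(s) = 1/16 + 13/304·s + 17/19·s². The extinction probability q is the smallest fixed point of f in [0, 1]. Setting s = f(s):
  17/19·s² + (13/304 − 1)·s + 1/16 = 0
  17/19·s² − (1/16 + 17/19)·s + 1/16 = 0
which factors as (s − 1)·(17/19·s − 1/16) = 0, giving roots s = 1 and s = (1/16)/(17/19) = 19/272.
Mean offspring μ = 13/304 + 2·17/19 = 557/304 > 1 (supercritical), so q < 1. The extinction probability is the smaller root: q = (1/16)/(17/19) = 19/272.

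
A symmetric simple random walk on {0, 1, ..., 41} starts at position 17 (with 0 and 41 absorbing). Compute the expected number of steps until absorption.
E[τ | X_0 = 17] = 408

Let v_k = E[τ | X_0 = k]. Boundary: v_0 = v_41 = 0. Recurrence: v_k = 1 + (v_{k-1} + v_{k+1})/2 for 1 ≤ k ≤ 40. The particular solution to v_k − (v_{k-1} + v_{k+1})/2 = 1 is v_k = −k^2. Adding homogeneous solution A + B k and matching boundaries gives v_k = k (41 − k). Substituting k = 17: v_17 = 17 · 24 = 408.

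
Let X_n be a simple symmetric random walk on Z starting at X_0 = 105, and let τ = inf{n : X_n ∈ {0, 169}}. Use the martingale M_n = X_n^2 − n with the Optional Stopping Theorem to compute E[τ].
E[τ] = 6720

M_n = X_n^2 − n is a martingale (since E[X_{n+1}^2 | F_n] = X_n^2 + 1). By OST (τ has finite mean in a bounded region), E[M_τ] = E[M_0] = X_0^2 − 0 = 105^2 = 11025. Also E[M_τ] = E[X_τ^2] − E[τ]. The walk exits at 0 or 169, with P(hit 169 first) = 105/169, so E[X_τ^2] = 169^2 · 105/169 + 0 = 17745. Thus E[τ] = E[X_τ^2] − E[M_τ] = 17745 − 11025 = 6720 = 105(169 − 105) = 6720.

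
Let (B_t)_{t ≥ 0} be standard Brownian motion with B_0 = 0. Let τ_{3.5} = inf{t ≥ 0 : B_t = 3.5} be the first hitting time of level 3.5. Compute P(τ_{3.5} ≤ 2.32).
P(τ_{3.5} ≤ 2.32) = 2(1 − Φ(3.5/√2.32)) = 2(1 − Φ(2.2979)) ≈ 0.0216

By the reflection principle for standard BM, P(τ_b ≤ t) = 2 · P(B_t ≥ b). Since B_t ~ N(0, t), P(B_t ≥ 3.5) = 1 − Φ(3.5/√t) = 1 − Φ(3.5/√2.32) = 1 − Φ(2.2979) ≈ 0.01078. Doubling: P(τ_{3.5} ≤ 2.32) ≈ 2 · 0.01078 = 0.02156 ≈ 0.0216.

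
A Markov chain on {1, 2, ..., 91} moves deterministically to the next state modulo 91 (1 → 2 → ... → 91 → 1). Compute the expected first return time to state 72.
E[T_72 | X_0 = 72] = 91

The chain cycles deterministically, so starting at state 72 it returns in exactly 91 steps. Equivalently, the stationary distribution is uniform π_j = 1/91 for every state j, so by Kac's formula E[T_72] = 1/π_72 = 91.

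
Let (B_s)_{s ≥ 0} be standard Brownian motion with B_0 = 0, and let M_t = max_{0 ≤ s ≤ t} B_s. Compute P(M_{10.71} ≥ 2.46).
P(M_{10.71} ≥ 2.46) = 2·P(B_{10.71} ≥ 2.46) = 2(1 − Φ(2.46/√10.71)) ≈ 0.4522

By the reflection principle for Brownian motion, P(M_t ≥ a) = 2 · P(B_t ≥ a) for a ≥ 0. Since B_t ~ N(0, t), P(B_t ≥ 2.46) = 1 − Φ(2.46/√t) = 1 − Φ(2.46/√10.71) = 1 − Φ(0.7517). So
  P(M_{10.71} ≥ 2.46) = 2(1 − Φ(0.7517)) ≈ 0.4522.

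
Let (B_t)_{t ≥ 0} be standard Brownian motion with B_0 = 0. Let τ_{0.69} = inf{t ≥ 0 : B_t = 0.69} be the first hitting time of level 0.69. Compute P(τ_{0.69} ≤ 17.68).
P(τ_{0.69} ≤ 17.68) = 2(1 − Φ(0.69/√17.68)) = 2(1 − Φ(0.1641)) ≈ 0.8697

By the reflection principle for standard BM, P(τ_b ≤ t) = 2 · P(B_t ≥ b). Since B_t ~ N(0, t), P(B_t ≥ 0.69) = 1 − Φ(0.69/√t) = 1 − Φ(0.69/√17.68) = 1 − Φ(0.1641) ≈ 0.43483. Doubling: P(τ_{0.69} ≤ 17.68) ≈ 2 · 0.43483 = 0.86966 ≈ 0.8697.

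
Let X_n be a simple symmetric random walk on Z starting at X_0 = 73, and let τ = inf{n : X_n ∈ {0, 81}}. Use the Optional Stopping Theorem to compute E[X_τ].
E[X_τ] = 73

X_n is a martingale and τ is a bounded-mean stopping time (indeed τ is finite a.s. with bounded expectation since the walk is in a bounded region). By the OST, E[X_τ] = E[X_0] = 73. Equivalently: E[X_τ] = 81 · P(hit 81 first) + 0 · P(hit 0 first) = 81 · (73/81) = 73.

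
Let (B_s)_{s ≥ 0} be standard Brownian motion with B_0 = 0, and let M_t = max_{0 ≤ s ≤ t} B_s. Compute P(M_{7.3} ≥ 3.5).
P(M_{7.3} ≥ 3.5) = 2·P(B_{7.3} ≥ 3.5) = 2(1 − Φ(3.5/√7.3)) ≈ 0.1952

By the reflection principle for Brownian motion, P(M_t ≥ a) = 2 · P(B_t ≥ a) for a ≥ 0. Since B_t ~ N(0, t), P(B_t ≥ 3.5) = 1 − Φ(3.5/√t) = 1 − Φ(3.5/√7.3) = 1 − Φ(1.2954). So
  P(M_{7.3} ≥ 3.5) = 2(1 − Φ(1.2954)) ≈ 0.1952.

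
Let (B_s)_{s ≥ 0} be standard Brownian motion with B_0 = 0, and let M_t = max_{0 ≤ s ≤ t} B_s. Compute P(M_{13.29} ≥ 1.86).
P(M_{13.29} ≥ 1.86) = 2·P(B_{13.29} ≥ 1.86) = 2(1 − Φ(1.86/√13.29)) ≈ 0.6099

By the reflection principle for Brownian motion, P(M_t ≥ a) = 2 · P(B_t ≥ a) for a ≥ 0. Since B_t ~ N(0, t), P(B_t ≥ 1.86) = 1 − Φ(1.86/√t) = 1 − Φ(1.86/√13.29) = 1 − Φ(0.5102). So
  P(M_{13.29} ≥ 1.86) = 2(1 − Φ(0.5102)) ≈ 0.6099.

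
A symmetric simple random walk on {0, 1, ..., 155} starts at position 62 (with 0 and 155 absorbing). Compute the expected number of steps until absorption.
E[τ | X_0 = 62] = 5766

Let v_k = E[τ | X_0 = k]. Boundary: v_0 = v_155 = 0. Recurrence: v_k = 1 + (v_{k-1} + v_{k+1})/2 for 1 ≤ k ≤ 154. The particular solution to v_k − (v_{k-1} + v_{k+1})/2 = 1 is v_k = −k^2. Adding homogeneous solution A + B k and matching boundaries gives v_k = k (155 − k). Substituting k = 62: v_62 = 62 · 93 = 5766.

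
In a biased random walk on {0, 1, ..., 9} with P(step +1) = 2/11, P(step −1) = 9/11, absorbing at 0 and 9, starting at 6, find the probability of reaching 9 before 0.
P(hit 9 before 0) = (1 − (9/2)^6) / (1 − (9/2)^9) = 5896/537337

Let u_k denote P(reach 9 before 0 | start at k). Boundary: u_0 = 0, u_9 = 1. Recurrence: u_k = 2/11·u_{k+1} + 9/11·u_{k-1} for 1 ≤ k ≤ 8. Try u_k = A + B·r^k with r = q/p = (9/11)/(2/11) = 9/2. Substitution satisfies the recurrence; boundary conditions give:
  u_k = (1 − r^k) / (1 − r^N) = (1 − (9/2)^6) / (1 − (9/2)^9) = 5896/537337.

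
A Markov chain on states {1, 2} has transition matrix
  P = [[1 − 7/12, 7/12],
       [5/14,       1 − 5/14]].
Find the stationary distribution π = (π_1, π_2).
π_1 = 30/79, π_2 = 49/79

Solve πP = π with π_1 + π_2 = 1. From πP = π: π_1 · (1 − 7/12) + π_2 · 5/14 = π_1 ⇒ π_2 · 5/14 = π_1 · 7/12 ⇒ π_2/π_1 = (7/12)/(5/14) = 49/30. Together with π_1 + π_2 = 1:
  π_1 = (5/14)/(7/12 + 5/14) = (5/14)/(79/84) = 30/79,
  π_2 = (7/12)/(7/12 + 5/14) = (7/12)/(79/84) = 49/79.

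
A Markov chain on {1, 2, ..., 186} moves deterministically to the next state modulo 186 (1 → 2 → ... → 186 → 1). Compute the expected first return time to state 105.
E[T_105 | X_0 = 105] = 186

The chain cycles deterministically, so starting at state 105 it returns in exactly 186 steps. Equivalently, the stationary distribution is uniform π_j = 1/186 for every state j, so by Kac's formula E[T_105] = 1/π_105 = 186.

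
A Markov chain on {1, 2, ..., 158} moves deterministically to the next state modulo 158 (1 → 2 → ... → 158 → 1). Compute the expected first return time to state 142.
E[T_142 | X_0 = 142] = 158

The chain cycles deterministically, so starting at state 142 it returns in exactly 158 steps. Equivalently, the stationary distribution is uniform π_j = 1/158 for every state j, so by Kac's formula E[T_142] = 1/π_142 = 158.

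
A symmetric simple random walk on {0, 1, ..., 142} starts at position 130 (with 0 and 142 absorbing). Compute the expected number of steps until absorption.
E[τ | X_0 = 130] = 1560

Let v_k = E[τ | X_0 = k]. Boundary: v_0 = v_142 = 0. Recurrence: v_k = 1 + (v_{k-1} + v_{k+1})/2 for 1 ≤ k ≤ 141. The particular solution to v_k − (v_{k-1} + v_{k+1})/2 = 1 is v_k = −k^2. Adding homogeneous solution A + B k and matching boundaries gives v_k = k (142 − k). Substituting k = 130: v_130 = 130 · 12 = 1560.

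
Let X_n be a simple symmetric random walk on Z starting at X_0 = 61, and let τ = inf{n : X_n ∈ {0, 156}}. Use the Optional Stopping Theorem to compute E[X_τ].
E[X_τ] = 61

X_n is a martingale and τ is a bounded-mean stopping time (indeed τ is finite a.s. with bounded expectation since the walk is in a bounded region). By the OST, E[X_τ] = E[X_0] = 61. Equivalently: E[X_τ] = 156 · P(hit 156 first) + 0 · P(hit 0 first) = 156 · (61/156) = 61.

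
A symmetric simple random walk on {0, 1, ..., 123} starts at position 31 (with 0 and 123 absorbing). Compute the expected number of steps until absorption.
E[τ | X_0 = 31] = 2852

Let v_k = E[τ | X_0 = k]. Boundary: v_0 = v_123 = 0. Recurrence: v_k = 1 + (v_{k-1} + v_{k+1})/2 for 1 ≤ k ≤ 122. The particular solution to v_k − (v_{k-1} + v_{k+1})/2 = 1 is v_k = −k^2. Adding homogeneous solution A + B k and matching boundaries gives v_k = k (123 − k). Substituting k = 31: v_31 = 31 · 92 = 2852.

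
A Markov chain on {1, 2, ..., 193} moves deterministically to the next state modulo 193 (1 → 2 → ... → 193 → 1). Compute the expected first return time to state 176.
E[T_176 | X_0 = 176] = 193

The chain cycles deterministically, so starting at state 176 it returns in exactly 193 steps. Equivalently, the stationary distribution is uniform π_j = 1/193 for every state j, so by Kac's formula E[T_176] = 1/π_176 = 193.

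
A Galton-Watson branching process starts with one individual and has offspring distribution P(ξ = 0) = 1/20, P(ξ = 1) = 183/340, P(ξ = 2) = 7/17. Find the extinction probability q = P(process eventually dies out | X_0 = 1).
q = 17/140

The pgf is f(s) = 1/20 + 183/340·s + 7/17·s². The extinction probability q is the smallest fixed point of f in [0, 1]. Setting s = f(s):
  7/17·s² + (183/340 − 1)·s + 1/20 = 0
  7/17·s² − (1/20 + 7/17)·s + 1/20 = 0
which factors as (s − 1)·(7/17·s − 1/20) = 0, giving roots s = 1 and s = (1/20)/(7/17) = 17/140.
Mean offspring μ = 183/340 + 2·7/17 = 463/340 > 1 (supercritical), so q < 1. The extinction probability is the smaller root: q = (1/20)/(7/17) = 17/140.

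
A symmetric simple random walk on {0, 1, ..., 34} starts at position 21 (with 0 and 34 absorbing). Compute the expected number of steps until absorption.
E[τ | X_0 = 21] = 273

Let v_k = E[τ | X_0 = k]. Boundary: v_0 = v_34 = 0. Recurrence: v_k = 1 + (v_{k-1} + v_{k+1})/2 for 1 ≤ k ≤ 33. The particular solution to v_k − (v_{k-1} + v_{k+1})/2 = 1 is v_k = −k^2. Adding homogeneous solution A + B k and matching boundaries gives v_k = k (34 − k). Substituting k = 21: v_21 = 21 · 13 = 273.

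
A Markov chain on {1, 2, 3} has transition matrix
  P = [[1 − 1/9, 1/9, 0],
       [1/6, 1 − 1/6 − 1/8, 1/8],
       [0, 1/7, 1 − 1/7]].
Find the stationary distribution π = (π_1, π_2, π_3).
π = (4/9, 8/27, 7/27)

This is a birth-death chain on three states, which satisfies detailed balance: π_1 · P_{12} = π_2 · P_{21} and π_2 · P_{23} = π_3 · P_{32}.
From π_1 · 1/9 = π_2 · 1/6: π_2/π_1 = (1/9)/(1/6) = 2/3.
From π_2 · 1/8 = π_3 · 1/7: π_3/π_2 = (1/8)/(1/7) = 7/8.
Take π_1 proportional to 1; then unnormalized π = (1, 2/3, 7/12). Normalize by dividing by the sum 9/4:
  π = (4/9, 8/27, 7/27).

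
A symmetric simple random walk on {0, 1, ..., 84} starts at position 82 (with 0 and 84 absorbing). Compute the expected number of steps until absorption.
E[τ | X_0 = 82] = 164

Let v_k = E[τ | X_0 = k]. Boundary: v_0 = v_84 = 0. Recurrence: v_k = 1 + (v_{k-1} + v_{k+1})/2 for 1 ≤ k ≤ 83. The particular solution to v_k − (v_{k-1} + v_{k+1})/2 = 1 is v_k = −k^2. Adding homogeneous solution A + B k and matching boundaries gives v_k = k (84 − k). Substituting k = 82: v_82 = 82 · 2 = 164.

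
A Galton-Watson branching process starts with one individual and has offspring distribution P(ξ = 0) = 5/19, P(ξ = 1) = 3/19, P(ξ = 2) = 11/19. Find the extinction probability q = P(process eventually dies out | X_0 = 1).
q = 5/11

The pgf is f(s) = 5/19 + 3/19·s + 11/19·s². The extinction probability q is the smallest fixed point of f in [0, 1]. Setting s = f(s):
  11/19·s² + (3/19 − 1)·s + 5/19 = 0
  11/19·s² − (5/19 + 11/19)·s + 5/19 = 0
which factors as (s − 1)·(11/19·s − 5/19) = 0, giving roots s = 1 and s = (5/19)/(11/19) = 5/11.
Mean offspring μ = 3/19 + 2·11/19 = 25/19 > 1 (supercritical), so q < 1. The extinction probability is the smaller root: q = (5/19)/(11/19) = 5/11.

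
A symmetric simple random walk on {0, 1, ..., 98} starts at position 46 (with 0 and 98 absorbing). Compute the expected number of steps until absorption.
E[τ | X_0 = 46] = 2392

Let v_k = E[τ | X_0 = k]. Boundary: v_0 = v_98 = 0. Recurrence: v_k = 1 + (v_{k-1} + v_{k+1})/2 for 1 ≤ k ≤ 97. The particular solution to v_k − (v_{k-1} + v_{k+1})/2 = 1 is v_k = −k^2. Adding homogeneous solution A + B k and matching boundaries gives v_k = k (98 − k). Substituting k = 46: v_46 = 46 · 52 = 2392.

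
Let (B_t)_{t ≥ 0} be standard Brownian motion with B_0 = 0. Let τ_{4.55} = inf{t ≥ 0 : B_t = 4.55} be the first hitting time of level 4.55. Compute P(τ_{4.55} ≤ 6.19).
P(τ_{4.55} ≤ 6.19) = 2(1 − Φ(4.55/√6.19)) = 2(1 − Φ(1.8288)) ≈ 0.0674

By the reflection principle for standard BM, P(τ_b ≤ t) = 2 · P(B_t ≥ b). Since B_t ~ N(0, t), P(B_t ≥ 4.55) = 1 − Φ(4.55/√t) = 1 − Φ(4.55/√6.19) = 1 − Φ(1.8288) ≈ 0.03371. Doubling: P(τ_{4.55} ≤ 6.19) ≈ 2 · 0.03371 = 0.06742 ≈ 0.0674.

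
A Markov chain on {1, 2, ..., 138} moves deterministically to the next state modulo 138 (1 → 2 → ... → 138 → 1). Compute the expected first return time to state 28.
E[T_28 | X_0 = 28] = 138

The chain cycles deterministically, so starting at state 28 it returns in exactly 138 steps. Equivalently, the stationary distribution is uniform π_j = 1/138 for every state j, so by Kac's formula E[T_28] = 1/π_28 = 138.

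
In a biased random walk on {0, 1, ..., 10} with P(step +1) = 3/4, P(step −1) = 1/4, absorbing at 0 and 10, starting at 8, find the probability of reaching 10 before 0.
P(hit 10 before 0) = (1 − (1/3)^8) / (1 − (1/3)^10) = 7380/7381

Let u_k denote P(reach 10 before 0 | start at k). Boundary: u_0 = 0, u_10 = 1. Recurrence: u_k = 3/4·u_{k+1} + 1/4·u_{k-1} for 1 ≤ k ≤ 9. Try u_k = A + B·r^k with r = q/p = (1/4)/(3/4) = 1/3. Substitution satisfies the recurrence; boundary conditions give:
  u_k = (1 − r^k) / (1 − r^N) = (1 − (1/3)^8) / (1 − (1/3)^10) = 7380/7381.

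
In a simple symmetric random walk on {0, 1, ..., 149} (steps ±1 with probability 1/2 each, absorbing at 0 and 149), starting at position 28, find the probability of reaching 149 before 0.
P(hit 149 before 0) = 28/149

Let u_k = P(hit 149 before 0 | start at k). Then u_0 = 0, u_149 = 1, and u_k = u_{k-1}/2 + u_{k+1}/2 for 1 ≤ k ≤ 148. This harmonic recurrence is solved by u_k = k/149, giving u_28 = 28/149.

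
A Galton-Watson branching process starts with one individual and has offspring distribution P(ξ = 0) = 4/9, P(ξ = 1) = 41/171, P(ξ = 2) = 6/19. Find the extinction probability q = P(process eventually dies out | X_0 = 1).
q = 1

Mean offspring μ = 0·4/9 + 1·41/171 + 2·6/19 = 149/171 ≤ 1. For μ ≤ 1 with offspring not concentrated at 1, the Galton-Watson process goes extinct almost surely, so q = 1.
(Algebraic check: The pgf is f(s) = 4/9 + 41/171·s + 6/19·s². The extinction probability q is the smallest fixed point of f in [0, 1]. Setting s = f(s):
  6/19·s² + (41/171 − 1)·s + 4/9 = 0
  6/19·s² − (4/9 + 6/19)·s + 4/9 = 0
which factors as (s − 1)·(6/19·s − 4/9) = 0, giving roots s = 1 and s = (4/9)/(6/19) = 38/27. Since 38/27 ≥ 1, the smallest root in [0, 1] is s = 1.)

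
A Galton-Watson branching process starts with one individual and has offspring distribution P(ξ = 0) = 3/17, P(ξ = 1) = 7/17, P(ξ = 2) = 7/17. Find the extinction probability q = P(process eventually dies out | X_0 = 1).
q = 3/7

The pgf is f(s) = 3/17 + 7/17·s + 7/17·s². The extinction probability q is the smallest fixed point of f in [0, 1]. Setting s = f(s):
  7/17·s² + (7/17 − 1)·s + 3/17 = 0
  7/17·s² − (3/17 + 7/17)·s + 3/17 = 0
which factors as (s − 1)·(7/17·s − 3/17) = 0, giving roots s = 1 and s = (3/17)/(7/17) = 3/7.
Mean offspring μ = 7/17 + 2·7/17 = 21/17 > 1 (supercritical), so q < 1. The extinction probability is the smaller root: q = (3/17)/(7/17) = 3/7.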